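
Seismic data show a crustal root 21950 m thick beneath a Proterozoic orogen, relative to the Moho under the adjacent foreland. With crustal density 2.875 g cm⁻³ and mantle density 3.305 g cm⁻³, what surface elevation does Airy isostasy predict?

3280 m

Equating mass per unit area of the two columns: ρ_c h = (ρ_m − ρ_c) r.
h = r (ρ_m − ρ_c) / ρ_c = 21950 m × (3.305 − 2.875) / 2.875 = 3280 m.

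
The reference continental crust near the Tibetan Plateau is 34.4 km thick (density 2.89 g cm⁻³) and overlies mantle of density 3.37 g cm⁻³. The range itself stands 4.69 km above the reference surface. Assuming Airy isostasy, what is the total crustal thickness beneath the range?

67.3 km

Root depth r = h ρ_c / (ρ_m − ρ_c) = 4.69 km × 2.89 / 0.48 = 28.24 km.
Total thickness = T + h + r = 34.4 km + 4.69 km + 28.24 km = 67.3 km.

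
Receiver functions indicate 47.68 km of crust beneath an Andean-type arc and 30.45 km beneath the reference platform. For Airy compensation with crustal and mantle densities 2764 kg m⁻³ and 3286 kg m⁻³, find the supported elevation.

Excess crust Δ = 47.68 km − 30.45 km = 17.23 km, split between elevation h and root r with h + r = Δ.
Airy balance ρ_c h = (ρ_m − ρ_c) r gives r = h ρ_c/(ρ_m − ρ_c), so h (1 + ρ_c/(ρ_m − ρ_c)) = Δ, i.e. h = Δ (ρ_m − ρ_c)/ρ_m.
h = 17.23 km × 522/3286 = 2.74 km.

2.74 km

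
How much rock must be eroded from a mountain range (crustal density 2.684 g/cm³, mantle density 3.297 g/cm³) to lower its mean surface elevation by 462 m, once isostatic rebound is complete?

2480 m

Net drop Δ = e − u = e − e ρ_c/ρ_m = e (ρ_m − ρ_c)/ρ_m.
e = Δ ρ_m/(ρ_m − ρ_c) = 462 m × 3.297/0.613 = 2480 m.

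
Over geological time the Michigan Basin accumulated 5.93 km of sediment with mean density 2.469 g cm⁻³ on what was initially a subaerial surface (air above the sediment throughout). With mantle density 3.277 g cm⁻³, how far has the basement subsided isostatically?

Subaerial load: s = t ρ_sed / ρ_m = 5.93 km × 2.469/3.277 = 4.47 km.

4.47 km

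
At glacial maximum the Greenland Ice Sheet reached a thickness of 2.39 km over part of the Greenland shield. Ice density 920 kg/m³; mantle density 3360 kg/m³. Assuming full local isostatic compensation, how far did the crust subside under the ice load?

0.654 km

In Airy isostatic equilibrium: the ice load ρ_ice t is balanced by mantle displaced below, ρ_m s.
s = t ρ_ice / ρ_m = 2.39 km × 920/3360 = 0.654 km.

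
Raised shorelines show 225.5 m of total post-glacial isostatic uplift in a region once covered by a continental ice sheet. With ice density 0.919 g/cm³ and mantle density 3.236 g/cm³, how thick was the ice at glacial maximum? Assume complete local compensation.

794 m

u = t ρ_ice/ρ_m → t = u ρ_m/ρ_ice = 225.5 m × 3.236/0.919 = 794 m.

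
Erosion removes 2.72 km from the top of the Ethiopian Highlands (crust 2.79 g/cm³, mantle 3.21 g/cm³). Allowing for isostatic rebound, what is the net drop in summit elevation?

Rebound u = e ρ_c/ρ_m = 2.72 km × 2.79/3.21 = 2.364 km.
Net surface drop = e − u = 2.72 km − 2.364 km = e (ρ_m − ρ_c)/ρ_m = 0.356 km.

0.356 km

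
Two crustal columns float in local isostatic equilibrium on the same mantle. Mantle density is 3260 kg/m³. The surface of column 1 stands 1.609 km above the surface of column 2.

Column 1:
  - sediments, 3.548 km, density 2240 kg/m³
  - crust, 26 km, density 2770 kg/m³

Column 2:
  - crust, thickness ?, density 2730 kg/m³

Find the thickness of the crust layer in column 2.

Take the compensation level at the base of the deeper column (depth z_c below the surface of column 1) and equate Σ ρ_i t_i down to z_c; mantle fills any gap and the z_c terms cancel.
Column 1: 3.548×2240 + 26×2770 + (z_c − 29.548)×3260
Column 2: 1.609×0 + x×2730 + (z_c − 1.609 − 0 − x)×3260
The z_c×3260 term appears on both sides and cancels. Collect the known terms of each column as K = Σ(ρt)_known − 3260 × (depth of known layers): K_1 = 79967.52 − 3260×29.548 = −16358.96; K_2 = 0 − 3260×(1.609 + 0) = −5245.34.
Balance: K_1 = K_2 − x×(3260 − 2730), so x = (K_2 − K_1)/(3260 − 2730) = 11113.6/530 = 21 km.

21 km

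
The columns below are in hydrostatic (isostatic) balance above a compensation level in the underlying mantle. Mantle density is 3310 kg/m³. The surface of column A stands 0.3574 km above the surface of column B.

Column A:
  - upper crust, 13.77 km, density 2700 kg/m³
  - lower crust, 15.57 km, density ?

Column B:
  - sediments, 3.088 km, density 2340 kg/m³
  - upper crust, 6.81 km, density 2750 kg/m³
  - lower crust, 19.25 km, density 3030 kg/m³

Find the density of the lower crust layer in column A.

2990 kg/m³

Take the compensation level at the base of the deeper column (depth z_c below the surface of column A) and equate Σ ρ_i t_i down to z_c; mantle fills any gap and the z_c terms cancel.
Column A: 13.77×2700 + 15.57×ρ + (z_c − 29.34)×3310
Column B: 0.3574×0 + 3.088×2340 + 6.81×2750 + 19.25×3030 + (z_c − 0.3574 − 29.148)×3310
The z_c×3310 term appears on both sides and cancels. Collect the known terms of each column as K = Σ(ρt)_known − 3310 × (depth of known layers): K_A = 37179 − 3310×29.34 = −59936.4; K_B = 84280.92 − 3310×(0.3574 + 29.148) = −13381.954.
Balance: K_A + 15.57×ρ = K_B, so ρ = (K_B − K_A)/15.57 = 46554.4/15.57 = 2990 kg/m³.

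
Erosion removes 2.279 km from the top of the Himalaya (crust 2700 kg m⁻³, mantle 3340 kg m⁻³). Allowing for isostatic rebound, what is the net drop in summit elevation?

Rebound u = e ρ_c/ρ_m = 2.279 km × 2700/3340 = 1.842 km.
Net surface drop = e − u = 2.279 km − 1.842 km = e (ρ_m − ρ_c)/ρ_m = 0.437 km.

0.437 km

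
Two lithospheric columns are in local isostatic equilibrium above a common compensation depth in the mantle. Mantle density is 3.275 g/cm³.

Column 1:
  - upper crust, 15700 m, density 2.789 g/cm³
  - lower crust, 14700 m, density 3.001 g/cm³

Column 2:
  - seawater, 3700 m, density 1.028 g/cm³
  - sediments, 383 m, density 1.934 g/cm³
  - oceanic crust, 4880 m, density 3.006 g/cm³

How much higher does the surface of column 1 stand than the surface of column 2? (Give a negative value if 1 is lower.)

For any compensation level in the mantle, the mantle terms cancel and isostasy reduces to e = (Σt_1 − Σt_2) − (Σ(ρt)_1 − Σ(ρt)_2) / ρ_m.
Σt_1 = 30400 m; Σt_2 = 8963 m; Σ(ρt)_1 = 87902; Σ(ρt)_2 = 19213.602 (in m·g/cm³).
e = (30400 − 8963) − (87902 − 19213.602) / 3.275 = 463 m.

463 m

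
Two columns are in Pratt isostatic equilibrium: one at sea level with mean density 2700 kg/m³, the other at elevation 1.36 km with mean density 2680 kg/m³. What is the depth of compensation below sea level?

182 km

ρ_ref D = ρ (D + h) → D (ρ_ref − ρ) = ρ h.
D = ρ h/(ρ_ref − ρ) = 2680 × 1.36 km/(2700 − 2680) = 182 km.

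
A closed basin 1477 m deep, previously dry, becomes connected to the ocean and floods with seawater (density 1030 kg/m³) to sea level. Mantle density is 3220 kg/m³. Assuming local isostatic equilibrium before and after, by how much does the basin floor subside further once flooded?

695 m

After flooding the water column is d + s deep. Its weight must equal the weight of mantle displaced by the extra subsidence s: (d + s) ρ_w = s ρ_m.
s = d ρ_w / (ρ_m − ρ_w) = 1477 m × 1030/(3220 − 1030) = 695 m.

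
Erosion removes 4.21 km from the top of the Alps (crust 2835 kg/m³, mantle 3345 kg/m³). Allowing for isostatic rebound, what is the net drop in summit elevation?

Rebound u = e ρ_c/ρ_m = 4.21 km × 2835/3345 = 3.568 km.
Net surface drop = e − u = 4.21 km − 3.568 km = e (ρ_m − ρ_c)/ρ_m = 0.642 km.

0.642 km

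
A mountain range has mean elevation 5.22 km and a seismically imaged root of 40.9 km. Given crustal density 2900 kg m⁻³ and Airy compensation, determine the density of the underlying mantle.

3270 kg m⁻³

Airy balance: ρ_c h = (ρ_m − ρ_c) r → ρ_m = ρ_c (1 + h/r).
ρ_m = 2900 × (1 + 5.22 km/40.9 km) = 3270 kg m⁻³.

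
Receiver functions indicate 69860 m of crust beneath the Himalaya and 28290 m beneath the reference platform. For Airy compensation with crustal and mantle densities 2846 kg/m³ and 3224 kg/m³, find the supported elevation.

4870 m

Excess crust Δ = 69860 m − 28290 m = 41570 m, split between elevation h and root r with h + r = Δ.
Airy balance ρ_c h = (ρ_m − ρ_c) r gives r = h ρ_c/(ρ_m − ρ_c), so h (1 + ρ_c/(ρ_m − ρ_c)) = Δ, i.e. h = Δ (ρ_m − ρ_c)/ρ_m.
h = 41570 m × 378/3224 = 4870 m.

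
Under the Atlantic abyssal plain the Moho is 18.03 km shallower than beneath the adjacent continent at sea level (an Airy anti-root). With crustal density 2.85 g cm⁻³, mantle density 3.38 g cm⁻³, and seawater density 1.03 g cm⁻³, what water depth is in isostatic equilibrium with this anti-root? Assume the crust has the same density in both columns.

5.25 km

Replacing a thickness d of crust by seawater at the top must be balanced by replacing crust with mantle at the base: d (ρ_c − ρ_w) = a (ρ_m − ρ_c).
d = a (ρ_m − ρ_c)/(ρ_c − ρ_w) = 18.03 km × 0.53/1.82 = 5.25 km.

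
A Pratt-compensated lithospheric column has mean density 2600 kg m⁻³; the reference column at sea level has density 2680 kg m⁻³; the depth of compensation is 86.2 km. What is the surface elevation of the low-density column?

2.65 km

ρ_ref D = ρ (D + h) → h = D (ρ_ref − ρ)/ρ.
h = 86.2 km × (2680 − 2600)/2600 = 2.65 km.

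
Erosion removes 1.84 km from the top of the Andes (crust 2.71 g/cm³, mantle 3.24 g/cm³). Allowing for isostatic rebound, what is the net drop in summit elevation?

Rebound u = e ρ_c/ρ_m = 1.84 km × 2.71/3.24 = 1.539 km.
Net surface drop = e − u = 1.84 km − 1.539 km = e (ρ_m − ρ_c)/ρ_m = 0.301 km.

0.301 km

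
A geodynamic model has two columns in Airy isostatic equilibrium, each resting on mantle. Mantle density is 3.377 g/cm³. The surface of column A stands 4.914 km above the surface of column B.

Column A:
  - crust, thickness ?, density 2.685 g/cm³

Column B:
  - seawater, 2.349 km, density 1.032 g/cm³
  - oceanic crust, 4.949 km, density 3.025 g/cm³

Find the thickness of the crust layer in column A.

34.5 km

Take the compensation level at the base of the deeper column (depth z_c below the surface of column A) and equate Σ ρ_i t_i down to z_c; mantle fills any gap and the z_c terms cancel.
Column A: x×2.685 + (z_c − 0 − x)×3.377
Column B: 4.914×0 + 2.349×1.032 + 4.949×3.025 + (z_c − 4.914 − 7.298)×3.377
The z_c×3.377 term appears on both sides and cancels. Collect the known terms of each column as K = Σ(ρt)_known − 3.377 × (depth of known layers): K_A = 0 − 3.377×0 = 0; K_B = 17.394893 − 3.377×(4.914 + 7.298) = −23.845031.
Balance: K_A − x×(3.377 − 2.685) = K_B, so x = (K_A − K_B)/(3.377 − 2.685) = 23.845/0.692 = 34.5 km.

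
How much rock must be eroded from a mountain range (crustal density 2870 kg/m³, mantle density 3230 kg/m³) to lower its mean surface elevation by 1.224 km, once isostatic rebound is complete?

11 km

Net drop Δ = e − u = e − e ρ_c/ρ_m = e (ρ_m − ρ_c)/ρ_m.
e = Δ ρ_m/(ρ_m − ρ_c) = 1.224 km × 3230/360 = 11 km.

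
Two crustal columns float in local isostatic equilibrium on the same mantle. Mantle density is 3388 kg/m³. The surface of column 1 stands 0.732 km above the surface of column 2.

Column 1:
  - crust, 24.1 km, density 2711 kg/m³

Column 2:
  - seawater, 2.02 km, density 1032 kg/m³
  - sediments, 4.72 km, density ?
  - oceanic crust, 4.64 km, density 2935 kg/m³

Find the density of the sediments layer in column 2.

1910 kg/m³

Take the compensation level at the base of the deeper column (depth z_c below the surface of column 1) and equate Σ ρ_i t_i down to z_c; mantle fills any gap and the z_c terms cancel.
Column 1: 24.1×2711 + (z_c − 24.1)×3388
Column 2: 0.732×0 + 2.02×1032 + 4.72×ρ + 4.64×2935 + (z_c − 0.732 − 11.38)×3388
The z_c×3388 term appears on both sides and cancels. Collect the known terms of each column as K = Σ(ρt)_known − 3388 × (depth of known layers): K_1 = 65335.1 − 3388×24.1 = −16315.7; K_2 = 15703.04 − 3388×(0.732 + 11.38) = −25332.416.
Balance: K_1 = K_2 + 4.72×ρ, so ρ = (K_1 − K_2)/4.72 = 9016.72/4.72 = 1910 kg/m³.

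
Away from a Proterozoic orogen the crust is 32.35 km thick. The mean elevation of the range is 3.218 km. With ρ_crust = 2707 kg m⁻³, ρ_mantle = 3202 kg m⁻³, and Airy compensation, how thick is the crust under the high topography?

Root depth r = h ρ_c / (ρ_m − ρ_c) = 3.218 km × 2707 / 495 = 17.6 km.
Total thickness = T + h + r = 32.35 km + 3.218 km + 17.6 km = 53.2 km.

53.2 km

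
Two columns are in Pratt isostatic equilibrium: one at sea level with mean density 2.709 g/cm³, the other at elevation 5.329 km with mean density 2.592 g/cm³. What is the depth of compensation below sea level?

ρ_ref D = ρ (D + h) → D (ρ_ref − ρ) = ρ h.
D = ρ h/(ρ_ref − ρ) = 2.592 × 5.329 km/(2.709 − 2.592) = 118 km.

118 km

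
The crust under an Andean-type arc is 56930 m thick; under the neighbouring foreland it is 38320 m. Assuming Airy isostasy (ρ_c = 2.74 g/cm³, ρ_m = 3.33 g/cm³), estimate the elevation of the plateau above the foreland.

3300 m

Excess crust Δ = 56930 m − 38320 m = 18610 m, split between elevation h and root r with h + r = Δ.
Airy balance ρ_c h = (ρ_m − ρ_c) r gives r = h ρ_c/(ρ_m − ρ_c), so h (1 + ρ_c/(ρ_m − ρ_c)) = Δ, i.e. h = Δ (ρ_m − ρ_c)/ρ_m.
h = 18610 m × 0.59/3.33 = 3300 m.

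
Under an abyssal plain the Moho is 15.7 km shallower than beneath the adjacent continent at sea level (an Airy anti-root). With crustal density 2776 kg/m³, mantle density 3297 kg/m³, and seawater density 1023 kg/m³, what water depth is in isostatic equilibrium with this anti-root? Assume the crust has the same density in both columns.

4.67 km

Replacing a thickness d of crust by seawater at the top must be balanced by replacing crust with mantle at the base: d (ρ_c − ρ_w) = a (ρ_m − ρ_c).
d = a (ρ_m − ρ_c)/(ρ_c − ρ_w) = 15.7 km × 521/1753 = 4.67 km.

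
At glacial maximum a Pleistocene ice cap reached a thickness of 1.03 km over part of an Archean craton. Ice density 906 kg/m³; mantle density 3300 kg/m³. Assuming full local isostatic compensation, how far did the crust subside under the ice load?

By Archimedes' principle applied to the lithosphere: the ice load ρ_ice t is balanced by mantle displaced below, ρ_m s.
s = t ρ_ice / ρ_m = 1.03 km × 906/3300 = 0.283 km.

0.283 km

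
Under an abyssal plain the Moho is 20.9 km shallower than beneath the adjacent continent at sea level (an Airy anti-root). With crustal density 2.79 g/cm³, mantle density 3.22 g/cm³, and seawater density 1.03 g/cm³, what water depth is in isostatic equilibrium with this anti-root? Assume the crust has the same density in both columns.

5.11 km

Replacing a thickness d of crust by seawater at the top must be balanced by replacing crust with mantle at the base: d (ρ_c − ρ_w) = a (ρ_m − ρ_c).
d = a (ρ_m − ρ_c)/(ρ_c − ρ_w) = 20.9 km × 0.43/1.76 = 5.11 km.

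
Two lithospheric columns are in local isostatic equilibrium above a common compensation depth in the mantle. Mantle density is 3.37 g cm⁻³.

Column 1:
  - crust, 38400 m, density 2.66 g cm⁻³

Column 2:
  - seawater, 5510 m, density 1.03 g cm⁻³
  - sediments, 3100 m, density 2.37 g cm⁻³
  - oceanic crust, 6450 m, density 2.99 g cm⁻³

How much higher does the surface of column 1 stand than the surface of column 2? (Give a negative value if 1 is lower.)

2620 m

For any compensation level in the mantle, the mantle terms cancel and isostasy reduces to e = (Σt_1 − Σt_2) − (Σ(ρt)_1 − Σ(ρt)_2) / ρ_m.
Σt_1 = 38400 m; Σt_2 = 15060 m; Σ(ρt)_1 = 102144; Σ(ρt)_2 = 32307.8 (in m·g cm⁻³).
e = (38400 − 15060) − (102144 − 32307.8) / 3.37 = 2620 m.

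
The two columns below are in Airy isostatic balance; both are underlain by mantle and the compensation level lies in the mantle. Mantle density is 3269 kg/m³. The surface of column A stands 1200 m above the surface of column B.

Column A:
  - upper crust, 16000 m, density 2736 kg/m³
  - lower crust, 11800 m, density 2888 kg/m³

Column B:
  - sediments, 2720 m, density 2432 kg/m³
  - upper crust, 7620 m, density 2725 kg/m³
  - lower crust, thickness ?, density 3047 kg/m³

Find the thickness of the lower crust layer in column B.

12100 m

Take the compensation level at the base of the deeper column (depth z_c below the surface of column A) and equate Σ ρ_i t_i down to z_c; mantle fills any gap and the z_c terms cancel.
Column A: 16000×2736 + 11800×2888 + (z_c − 27800)×3269
Column B: 1200×0 + 2720×2432 + 7620×2725 + x×3047 + (z_c − 1200 − 10340 − x)×3269
The z_c×3269 term appears on both sides and cancels. Collect the known terms of each column as K = Σ(ρt)_known − 3269 × (depth of known layers): K_A = 77854400 − 3269×27800 = −13023800; K_B = 27379540 − 3269×(1200 + 10340) = −10344720.
Balance: K_A = K_B − x×(3269 − 3047), so x = (K_B − K_A)/(3269 − 3047) = 2679080/222 = 12100 m.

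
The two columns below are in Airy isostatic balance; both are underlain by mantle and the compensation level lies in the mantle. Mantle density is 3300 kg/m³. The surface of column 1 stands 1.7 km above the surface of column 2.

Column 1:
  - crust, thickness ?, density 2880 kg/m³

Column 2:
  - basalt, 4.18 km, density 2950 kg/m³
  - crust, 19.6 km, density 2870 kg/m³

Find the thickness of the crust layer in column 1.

Take the compensation level at the base of the deeper column (depth z_c below the surface of column 1) and equate Σ ρ_i t_i down to z_c; mantle fills any gap and the z_c terms cancel.
Column 1: x×2880 + (z_c − 0 − x)×3300
Column 2: 1.7×0 + 4.18×2950 + 19.6×2870 + (z_c − 1.7 − 23.78)×3300
The z_c×3300 term appears on both sides and cancels. Collect the known terms of each column as K = Σ(ρt)_known − 3300 × (depth of known layers): K_1 = 0 − 3300×0 = 0; K_2 = 68583 − 3300×(1.7 + 23.78) = −15501.
Balance: K_1 − x×(3300 − 2880) = K_2, so x = (K_1 − K_2)/(3300 − 2880) = 15501/420 = 36.9 km.

36.9 km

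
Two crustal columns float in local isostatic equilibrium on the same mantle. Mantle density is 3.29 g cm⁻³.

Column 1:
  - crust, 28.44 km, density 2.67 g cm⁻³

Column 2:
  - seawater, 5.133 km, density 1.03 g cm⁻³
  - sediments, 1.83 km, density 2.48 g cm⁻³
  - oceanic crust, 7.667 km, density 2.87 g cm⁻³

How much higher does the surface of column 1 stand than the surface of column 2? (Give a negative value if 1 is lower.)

For any compensation level in the mantle, the mantle terms cancel and isostasy reduces to e = (Σt_1 − Σt_2) − (Σ(ρt)_1 − Σ(ρt)_2) / ρ_m.
Σt_1 = 28.44 km; Σt_2 = 14.63 km; Σ(ρt)_1 = 75.9348; Σ(ρt)_2 = 31.82968 (in km·g cm⁻³).
e = (28.44 − 14.63) − (75.9348 − 31.82968) / 3.29 = 0.404 km.

0.404 km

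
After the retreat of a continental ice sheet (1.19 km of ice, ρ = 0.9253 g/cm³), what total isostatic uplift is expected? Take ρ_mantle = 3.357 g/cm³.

0.328 km

Removing the load lets mantle flow back in; uplift u satisfies ρ_ice t = ρ_m u.
u = t ρ_ice/ρ_m = 1.19 km × 0.9253/3.357 = 0.328 km.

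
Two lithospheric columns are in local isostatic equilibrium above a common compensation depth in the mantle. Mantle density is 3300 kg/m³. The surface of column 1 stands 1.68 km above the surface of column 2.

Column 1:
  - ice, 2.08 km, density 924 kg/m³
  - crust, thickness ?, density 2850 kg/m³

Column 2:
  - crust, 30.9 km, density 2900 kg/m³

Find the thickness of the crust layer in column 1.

28.8 km

Take the compensation level at the base of the deeper column (depth z_c below the surface of column 1) and equate Σ ρ_i t_i down to z_c; mantle fills any gap and the z_c terms cancel.
Column 1: 2.08×924 + x×2850 + (z_c − 2.08 − x)×3300
Column 2: 1.68×0 + 30.9×2900 + (z_c − 1.68 − 30.9)×3300
The z_c×3300 term appears on both sides and cancels. Collect the known terms of each column as K = Σ(ρt)_known − 3300 × (depth of known layers): K_1 = 1921.92 − 3300×2.08 = −4942.08; K_2 = 89610 − 3300×(1.68 + 30.9) = −17904.
Balance: K_1 − x×(3300 − 2850) = K_2, so x = (K_1 − K_2)/(3300 − 2850) = 12961.9/450 = 28.8 km.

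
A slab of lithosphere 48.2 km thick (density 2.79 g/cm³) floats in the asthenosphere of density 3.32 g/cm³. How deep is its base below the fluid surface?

40.5 km

Draft d = t ρ_obj/ρ_fluid = 48.2 km × 2.79/3.32 = 40.5 km.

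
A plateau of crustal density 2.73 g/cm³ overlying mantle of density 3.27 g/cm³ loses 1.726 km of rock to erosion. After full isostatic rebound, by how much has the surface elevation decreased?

Rebound u = e ρ_c/ρ_m = 1.726 km × 2.73/3.27 = 1.441 km.
Net surface drop = e − u = 1.726 km − 1.441 km = e (ρ_m − ρ_c)/ρ_m = 0.285 km.

0.285 km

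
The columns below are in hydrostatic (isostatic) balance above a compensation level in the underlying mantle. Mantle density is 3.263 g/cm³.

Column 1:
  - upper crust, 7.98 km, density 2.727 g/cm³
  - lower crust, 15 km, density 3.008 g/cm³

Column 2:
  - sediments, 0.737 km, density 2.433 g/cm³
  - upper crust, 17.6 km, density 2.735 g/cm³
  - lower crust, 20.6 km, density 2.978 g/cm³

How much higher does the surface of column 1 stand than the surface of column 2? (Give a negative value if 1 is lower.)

−2.35 km

For any compensation level in the mantle, the mantle terms cancel and isostasy reduces to e = (Σt_1 − Σt_2) − (Σ(ρt)_1 − Σ(ρt)_2) / ρ_m.
Σt_1 = 22.98 km; Σt_2 = 38.937 km; Σ(ρt)_1 = 66.88146; Σ(ρt)_2 = 111.275921 (in km·g/cm³).
e = (22.98 − 38.937) − (66.88146 − 111.275921) / 3.263 = −2.35 km.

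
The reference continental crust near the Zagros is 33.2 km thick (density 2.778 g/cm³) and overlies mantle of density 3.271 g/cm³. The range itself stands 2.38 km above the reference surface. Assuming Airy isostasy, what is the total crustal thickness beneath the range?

49 km

Root depth r = h ρ_c / (ρ_m − ρ_c) = 2.38 km × 2.778 / 0.493 = 13.41 km.
Total thickness = T + h + r = 33.2 km + 2.38 km + 13.41 km = 49 km.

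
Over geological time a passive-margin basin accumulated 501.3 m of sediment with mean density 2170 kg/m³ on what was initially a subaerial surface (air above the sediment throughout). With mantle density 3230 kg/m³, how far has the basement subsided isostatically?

Subaerial load: s = t ρ_sed / ρ_m = 501.3 m × 2170/3230 = 337 m.

337 m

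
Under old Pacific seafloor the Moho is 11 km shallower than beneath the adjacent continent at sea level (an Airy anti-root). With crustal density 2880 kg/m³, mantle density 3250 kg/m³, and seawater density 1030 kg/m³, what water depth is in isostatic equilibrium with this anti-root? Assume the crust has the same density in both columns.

2.2 km

Replacing a thickness d of crust by seawater at the top must be balanced by replacing crust with mantle at the base: d (ρ_c − ρ_w) = a (ρ_m − ρ_c).
d = a (ρ_m − ρ_c)/(ρ_c − ρ_w) = 11 km × 370/1850 = 2.2 km.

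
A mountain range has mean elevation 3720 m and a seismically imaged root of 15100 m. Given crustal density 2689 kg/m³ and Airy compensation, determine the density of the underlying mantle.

Airy balance: ρ_c h = (ρ_m − ρ_c) r → ρ_m = ρ_c (1 + h/r).
ρ_m = 2689 × (1 + 3720 m/15100 m) = 3350 kg/m³.

3350 kg/m³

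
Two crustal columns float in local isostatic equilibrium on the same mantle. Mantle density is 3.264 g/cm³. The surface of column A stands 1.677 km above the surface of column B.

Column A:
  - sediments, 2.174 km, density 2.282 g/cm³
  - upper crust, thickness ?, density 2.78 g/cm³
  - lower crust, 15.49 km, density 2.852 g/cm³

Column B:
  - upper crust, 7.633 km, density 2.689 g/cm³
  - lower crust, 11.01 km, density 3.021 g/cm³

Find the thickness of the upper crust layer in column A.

8.31 km

Take the compensation level at the base of the deeper column (depth z_c below the surface of column A) and equate Σ ρ_i t_i down to z_c; mantle fills any gap and the z_c terms cancel.
Column A: 2.174×2.282 + x×2.78 + 15.49×2.852 + (z_c − 17.664 − x)×3.264
Column B: 1.677×0 + 7.633×2.689 + 11.01×3.021 + (z_c − 1.677 − 18.643)×3.264
The z_c×3.264 term appears on both sides and cancels. Collect the known terms of each column as K = Σ(ρt)_known − 3.264 × (depth of known layers): K_A = 49.138548 − 3.264×17.664 = −8.516748; K_B = 53.786347 − 3.264×(1.677 + 18.643) = −12.538133.
Balance: K_A − x×(3.264 − 2.78) = K_B, so x = (K_A − K_B)/(3.264 − 2.78) = 4.02138/0.484 = 8.31 km.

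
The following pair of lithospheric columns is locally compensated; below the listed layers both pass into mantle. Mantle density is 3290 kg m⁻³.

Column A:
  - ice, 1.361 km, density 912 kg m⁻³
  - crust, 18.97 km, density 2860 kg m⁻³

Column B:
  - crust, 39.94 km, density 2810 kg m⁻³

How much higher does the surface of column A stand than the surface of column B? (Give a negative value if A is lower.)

−2.36 km

For any compensation level in the mantle, the mantle terms cancel and isostasy reduces to e = (Σt_A − Σt_B) − (Σ(ρt)_A − Σ(ρt)_B) / ρ_m.
Σt_A = 20.331 km; Σt_B = 39.94 km; Σ(ρt)_A = 55495.432; Σ(ρt)_B = 112231.4 (in km·kg m⁻³).
e = (20.331 − 39.94) − (55495.432 − 112231.4) / 3290 = −2.36 km.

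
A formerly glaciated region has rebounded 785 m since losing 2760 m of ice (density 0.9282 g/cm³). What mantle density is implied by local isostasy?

ρ_m = ρ_ice t / u = 0.9282 × 2760 m/785 m = 3.26 g/cm³.

3.26 g/cm³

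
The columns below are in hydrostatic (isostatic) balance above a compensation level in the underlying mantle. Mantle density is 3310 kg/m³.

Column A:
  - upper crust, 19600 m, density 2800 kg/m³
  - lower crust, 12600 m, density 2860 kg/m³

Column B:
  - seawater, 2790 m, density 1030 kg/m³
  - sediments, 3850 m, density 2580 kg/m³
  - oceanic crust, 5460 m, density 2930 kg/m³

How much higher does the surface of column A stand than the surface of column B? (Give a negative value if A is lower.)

For any compensation level in the mantle, the mantle terms cancel and isostasy reduces to e = (Σt_A − Σt_B) − (Σ(ρt)_A − Σ(ρt)_B) / ρ_m.
Σt_A = 32200 m; Σt_B = 12100 m; Σ(ρt)_A = 90916000; Σ(ρt)_B = 28804500 (in m·kg/m³).
e = (32200 − 12100) − (90916000 − 28804500) / 3310 = 1340 m.

1340 m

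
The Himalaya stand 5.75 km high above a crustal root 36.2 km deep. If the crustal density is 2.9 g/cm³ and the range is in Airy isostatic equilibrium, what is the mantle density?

3.36 g/cm³

Airy balance: ρ_c h = (ρ_m − ρ_c) r → ρ_m = ρ_c (1 + h/r).
ρ_m = 2.9 × (1 + 5.75 km/36.2 km) = 3.36 g/cm³.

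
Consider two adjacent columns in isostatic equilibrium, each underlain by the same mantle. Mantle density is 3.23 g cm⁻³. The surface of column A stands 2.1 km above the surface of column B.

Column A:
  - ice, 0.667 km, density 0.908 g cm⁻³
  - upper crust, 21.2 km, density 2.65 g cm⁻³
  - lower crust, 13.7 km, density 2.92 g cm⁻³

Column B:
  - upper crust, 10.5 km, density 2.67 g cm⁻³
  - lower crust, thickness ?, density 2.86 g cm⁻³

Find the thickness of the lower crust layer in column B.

14.7 km

Take the compensation level at the base of the deeper column (depth z_c below the surface of column A) and equate Σ ρ_i t_i down to z_c; mantle fills any gap and the z_c terms cancel.
Column A: 0.667×0.908 + 21.2×2.65 + 13.7×2.92 + (z_c − 35.567)×3.23
Column B: 2.1×0 + 10.5×2.67 + x×2.86 + (z_c − 2.1 − 10.5 − x)×3.23
The z_c×3.23 term appears on both sides and cancels. Collect the known terms of each column as K = Σ(ρt)_known − 3.23 × (depth of known layers): K_A = 96.789636 − 3.23×35.567 = −18.091774; K_B = 28.035 − 3.23×(2.1 + 10.5) = −12.663.
Balance: K_A = K_B − x×(3.23 − 2.86), so x = (K_B − K_A)/(3.23 − 2.86) = 5.42877/0.37 = 14.7 km.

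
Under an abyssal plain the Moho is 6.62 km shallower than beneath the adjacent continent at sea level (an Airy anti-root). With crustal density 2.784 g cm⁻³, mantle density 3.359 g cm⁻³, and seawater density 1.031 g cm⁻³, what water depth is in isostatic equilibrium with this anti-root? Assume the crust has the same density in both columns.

Replacing a thickness d of crust by seawater at the top must be balanced by replacing crust with mantle at the base: d (ρ_c − ρ_w) = a (ρ_m − ρ_c).
d = a (ρ_m − ρ_c)/(ρ_c − ρ_w) = 6.62 km × 0.575/1.753 = 2.17 km.

2.17 km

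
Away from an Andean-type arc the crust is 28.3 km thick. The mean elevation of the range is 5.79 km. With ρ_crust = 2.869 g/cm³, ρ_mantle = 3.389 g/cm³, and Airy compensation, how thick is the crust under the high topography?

Root depth r = h ρ_c / (ρ_m − ρ_c) = 5.79 km × 2.869 / 0.52 = 31.95 km.
Total thickness = T + h + r = 28.3 km + 5.79 km + 31.95 km = 66 km.

66 km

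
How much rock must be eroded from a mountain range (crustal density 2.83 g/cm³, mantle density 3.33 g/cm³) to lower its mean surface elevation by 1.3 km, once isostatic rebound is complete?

8.66 km

Net drop Δ = e − u = e − e ρ_c/ρ_m = e (ρ_m − ρ_c)/ρ_m.
e = Δ ρ_m/(ρ_m − ρ_c) = 1.3 km × 3.33/0.5 = 8.66 km.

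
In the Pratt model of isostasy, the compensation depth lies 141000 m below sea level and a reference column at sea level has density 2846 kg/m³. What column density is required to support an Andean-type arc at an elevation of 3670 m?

Pratt balance: ρ_ref D = ρ (D + h).
ρ = ρ_ref D/(D + h) = 2846 × 141000 m/(141000 m + 3670 m) = 2770 kg/m³.

2770 kg/m³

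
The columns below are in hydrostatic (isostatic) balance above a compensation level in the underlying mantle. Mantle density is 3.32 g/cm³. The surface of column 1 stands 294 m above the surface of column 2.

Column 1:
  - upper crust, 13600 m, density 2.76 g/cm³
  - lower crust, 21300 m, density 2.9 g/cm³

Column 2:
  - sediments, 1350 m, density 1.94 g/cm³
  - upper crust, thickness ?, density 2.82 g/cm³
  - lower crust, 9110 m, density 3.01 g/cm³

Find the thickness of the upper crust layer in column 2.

Take the compensation level at the base of the deeper column (depth z_c below the surface of column 1) and equate Σ ρ_i t_i down to z_c; mantle fills any gap and the z_c terms cancel.
Column 1: 13600×2.76 + 21300×2.9 + (z_c − 34900)×3.32
Column 2: 294×0 + 1350×1.94 + x×2.82 + 9110×3.01 + (z_c − 294 − 10460 − x)×3.32
The z_c×3.32 term appears on both sides and cancels. Collect the known terms of each column as K = Σ(ρt)_known − 3.32 × (depth of known layers): K_1 = 99306 − 3.32×34900 = −16562; K_2 = 30040.1 − 3.32×(294 + 10460) = −5663.18.
Balance: K_1 = K_2 − x×(3.32 − 2.82), so x = (K_2 − K_1)/(3.32 − 2.82) = 10898.8/0.5 = 21800 m.

21800 m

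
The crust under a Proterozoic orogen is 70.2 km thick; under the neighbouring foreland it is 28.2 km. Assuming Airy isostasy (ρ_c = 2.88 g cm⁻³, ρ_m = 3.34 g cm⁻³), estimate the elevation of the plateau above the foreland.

5.78 km

Excess crust Δ = 70.2 km − 28.2 km = 42 km, split between elevation h and root r with h + r = Δ.
Airy balance ρ_c h = (ρ_m − ρ_c) r gives r = h ρ_c/(ρ_m − ρ_c), so h (1 + ρ_c/(ρ_m − ρ_c)) = Δ, i.e. h = Δ (ρ_m − ρ_c)/ρ_m.
h = 42 km × 0.46/3.34 = 5.78 km.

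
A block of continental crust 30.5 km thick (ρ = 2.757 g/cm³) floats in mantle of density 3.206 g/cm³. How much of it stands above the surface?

4.27 km

Floating equilibrium: submerged depth d = t ρ_obj/ρ_fluid = 30.5 km × 2.757/3.206 = 26.23 km.
Freeboard = t − d = 30.5 km − 26.23 km = 4.27 km.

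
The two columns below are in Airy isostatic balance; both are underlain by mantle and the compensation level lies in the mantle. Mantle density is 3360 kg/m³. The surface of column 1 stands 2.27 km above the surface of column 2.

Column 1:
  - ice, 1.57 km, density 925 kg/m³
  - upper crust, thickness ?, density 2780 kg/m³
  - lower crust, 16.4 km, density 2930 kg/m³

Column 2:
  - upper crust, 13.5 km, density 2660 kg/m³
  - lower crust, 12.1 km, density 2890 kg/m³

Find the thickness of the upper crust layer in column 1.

Take the compensation level at the base of the deeper column (depth z_c below the surface of column 1) and equate Σ ρ_i t_i down to z_c; mantle fills any gap and the z_c terms cancel.
Column 1: 1.57×925 + x×2780 + 16.4×2930 + (z_c − 17.97 − x)×3360
Column 2: 2.27×0 + 13.5×2660 + 12.1×2890 + (z_c − 2.27 − 25.6)×3360
The z_c×3360 term appears on both sides and cancels. Collect the known terms of each column as K = Σ(ρt)_known − 3360 × (depth of known layers): K_1 = 49504.25 − 3360×17.97 = −10874.95; K_2 = 70879 − 3360×(2.27 + 25.6) = −22764.2.
Balance: K_1 − x×(3360 − 2780) = K_2, so x = (K_1 − K_2)/(3360 − 2780) = 11889.2/580 = 20.5 km.

20.5 km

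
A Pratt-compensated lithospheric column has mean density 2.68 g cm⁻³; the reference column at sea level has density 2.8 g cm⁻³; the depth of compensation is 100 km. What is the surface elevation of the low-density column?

4.48 km

ρ_ref D = ρ (D + h) → h = D (ρ_ref − ρ)/ρ.
h = 100 km × (2.8 − 2.68)/2.68 = 4.48 km.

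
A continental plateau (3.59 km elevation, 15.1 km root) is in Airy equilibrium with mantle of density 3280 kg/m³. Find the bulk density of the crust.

ρ_c h = (ρ_m − ρ_c) r → ρ_c (h + r) = ρ_m r → ρ_c = ρ_m r / (h + r).
ρ_c = 3280 × 15.1 km / (3.59 km + 15.1 km) = 2650 kg/m³.

2650 kg/m³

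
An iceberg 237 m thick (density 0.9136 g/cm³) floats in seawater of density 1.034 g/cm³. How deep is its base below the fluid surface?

Draft d = t ρ_obj/ρ_fluid = 237 m × 0.9136/1.034 = 209 m.

209 m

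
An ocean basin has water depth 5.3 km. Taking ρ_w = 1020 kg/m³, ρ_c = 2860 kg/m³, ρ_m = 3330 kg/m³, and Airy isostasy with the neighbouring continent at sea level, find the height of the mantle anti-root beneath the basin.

20.7 km

Isostatic balance requires: replacing crust with seawater at the top is compensated by replacing crust with mantle at the base: d (ρ_c − ρ_w) = a (ρ_m − ρ_c).
a = d (ρ_c − ρ_w)/(ρ_m − ρ_c) = 5.3 km × 1840/470 = 20.7 km.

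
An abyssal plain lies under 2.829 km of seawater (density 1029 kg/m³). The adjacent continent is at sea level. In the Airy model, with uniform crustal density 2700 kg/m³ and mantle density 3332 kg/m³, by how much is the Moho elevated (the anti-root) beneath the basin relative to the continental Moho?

For local isostatic compensation: replacing crust with seawater at the top is compensated by replacing crust with mantle at the base: d (ρ_c − ρ_w) = a (ρ_m − ρ_c).
a = d (ρ_c − ρ_w)/(ρ_m − ρ_c) = 2.829 km × 1671/632 = 7.48 km.

7.48 km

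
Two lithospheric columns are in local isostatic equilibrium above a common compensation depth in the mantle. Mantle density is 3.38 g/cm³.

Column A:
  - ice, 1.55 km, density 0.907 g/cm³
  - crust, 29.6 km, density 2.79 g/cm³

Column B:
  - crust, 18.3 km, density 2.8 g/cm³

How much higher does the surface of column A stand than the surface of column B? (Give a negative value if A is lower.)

For any compensation level in the mantle, the mantle terms cancel and isostasy reduces to e = (Σt_A − Σt_B) − (Σ(ρt)_A − Σ(ρt)_B) / ρ_m.
Σt_A = 31.15 km; Σt_B = 18.3 km; Σ(ρt)_A = 83.98985; Σ(ρt)_B = 51.24 (in km·g/cm³).
e = (31.15 − 18.3) − (83.98985 − 51.24) / 3.38 = 3.16 km.

3.16 km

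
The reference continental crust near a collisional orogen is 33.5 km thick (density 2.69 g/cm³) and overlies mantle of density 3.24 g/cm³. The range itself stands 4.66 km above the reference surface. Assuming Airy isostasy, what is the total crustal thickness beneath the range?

61 km

Root depth r = h ρ_c / (ρ_m − ρ_c) = 4.66 km × 2.69 / 0.55 = 22.79 km.
Total thickness = T + h + r = 33.5 km + 4.66 km + 22.79 km = 61 km.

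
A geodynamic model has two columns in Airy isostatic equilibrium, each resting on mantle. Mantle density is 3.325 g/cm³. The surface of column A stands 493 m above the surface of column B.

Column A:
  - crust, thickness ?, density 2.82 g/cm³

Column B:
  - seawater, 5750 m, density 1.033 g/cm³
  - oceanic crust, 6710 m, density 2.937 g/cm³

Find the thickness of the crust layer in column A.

Take the compensation level at the base of the deeper column (depth z_c below the surface of column A) and equate Σ ρ_i t_i down to z_c; mantle fills any gap and the z_c terms cancel.
Column A: x×2.82 + (z_c − 0 − x)×3.325
Column B: 493×0 + 5750×1.033 + 6710×2.937 + (z_c − 493 − 12460)×3.325
The z_c×3.325 term appears on both sides and cancels. Collect the known terms of each column as K = Σ(ρt)_known − 3.325 × (depth of known layers): K_A = 0 − 3.325×0 = 0; K_B = 25647.02 − 3.325×(493 + 12460) = −17421.705.
Balance: K_A − x×(3.325 − 2.82) = K_B, so x = (K_A − K_B)/(3.325 − 2.82) = 17421.7/0.505 = 34500 m.

34500 m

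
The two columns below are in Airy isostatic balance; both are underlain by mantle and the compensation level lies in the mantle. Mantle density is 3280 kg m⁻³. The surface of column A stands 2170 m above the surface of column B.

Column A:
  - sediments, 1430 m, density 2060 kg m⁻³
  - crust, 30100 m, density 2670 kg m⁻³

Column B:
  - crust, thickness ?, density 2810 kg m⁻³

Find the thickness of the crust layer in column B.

27600 m

Take the compensation level at the base of the deeper column (depth z_c below the surface of column A) and equate Σ ρ_i t_i down to z_c; mantle fills any gap and the z_c terms cancel.
Column A: 1430×2060 + 30100×2670 + (z_c − 31530)×3280
Column B: 2170×0 + x×2810 + (z_c − 2170 − 0 − x)×3280
The z_c×3280 term appears on both sides and cancels. Collect the known terms of each column as K = Σ(ρt)_known − 3280 × (depth of known layers): K_A = 83312800 − 3280×31530 = −20105600; K_B = 0 − 3280×(2170 + 0) = −7117600.
Balance: K_A = K_B − x×(3280 − 2810), so x = (K_B − K_A)/(3280 − 2810) = 12988000/470 = 27600 m.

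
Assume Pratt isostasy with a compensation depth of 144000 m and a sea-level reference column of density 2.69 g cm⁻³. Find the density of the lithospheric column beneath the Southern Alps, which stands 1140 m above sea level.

2.67 g cm⁻³

Pratt balance: ρ_ref D = ρ (D + h).
ρ = ρ_ref D/(D + h) = 2.69 × 144000 m/(144000 m + 1140 m) = 2.67 g cm⁻³.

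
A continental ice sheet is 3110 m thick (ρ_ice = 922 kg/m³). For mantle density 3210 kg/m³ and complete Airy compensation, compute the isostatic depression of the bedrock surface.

893 m

In Airy isostatic equilibrium: the ice load ρ_ice t is balanced by mantle displaced below, ρ_m s.
s = t ρ_ice / ρ_m = 3110 m × 922/3210 = 893 m.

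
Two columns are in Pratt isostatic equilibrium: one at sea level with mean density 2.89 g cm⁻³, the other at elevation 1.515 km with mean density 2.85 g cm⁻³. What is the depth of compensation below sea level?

ρ_ref D = ρ (D + h) → D (ρ_ref − ρ) = ρ h.
D = ρ h/(ρ_ref − ρ) = 2.85 × 1.515 km/(2.89 − 2.85) = 108 km.

108 km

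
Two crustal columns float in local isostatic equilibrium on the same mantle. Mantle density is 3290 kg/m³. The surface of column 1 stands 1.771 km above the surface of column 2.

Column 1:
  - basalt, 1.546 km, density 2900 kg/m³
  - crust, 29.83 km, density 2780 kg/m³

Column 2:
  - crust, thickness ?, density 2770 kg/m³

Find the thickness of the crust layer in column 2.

19.2 km

Take the compensation level at the base of the deeper column (depth z_c below the surface of column 1) and equate Σ ρ_i t_i down to z_c; mantle fills any gap and the z_c terms cancel.
Column 1: 1.546×2900 + 29.83×2780 + (z_c − 31.376)×3290
Column 2: 1.771×0 + x×2770 + (z_c − 1.771 − 0 − x)×3290
The z_c×3290 term appears on both sides and cancels. Collect the known terms of each column as K = Σ(ρt)_known − 3290 × (depth of known layers): K_1 = 87410.8 − 3290×31.376 = −15816.24; K_2 = 0 − 3290×(1.771 + 0) = −5826.59.
Balance: K_1 = K_2 − x×(3290 − 2770), so x = (K_2 − K_1)/(3290 − 2770) = 9989.65/520 = 19.2 km.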